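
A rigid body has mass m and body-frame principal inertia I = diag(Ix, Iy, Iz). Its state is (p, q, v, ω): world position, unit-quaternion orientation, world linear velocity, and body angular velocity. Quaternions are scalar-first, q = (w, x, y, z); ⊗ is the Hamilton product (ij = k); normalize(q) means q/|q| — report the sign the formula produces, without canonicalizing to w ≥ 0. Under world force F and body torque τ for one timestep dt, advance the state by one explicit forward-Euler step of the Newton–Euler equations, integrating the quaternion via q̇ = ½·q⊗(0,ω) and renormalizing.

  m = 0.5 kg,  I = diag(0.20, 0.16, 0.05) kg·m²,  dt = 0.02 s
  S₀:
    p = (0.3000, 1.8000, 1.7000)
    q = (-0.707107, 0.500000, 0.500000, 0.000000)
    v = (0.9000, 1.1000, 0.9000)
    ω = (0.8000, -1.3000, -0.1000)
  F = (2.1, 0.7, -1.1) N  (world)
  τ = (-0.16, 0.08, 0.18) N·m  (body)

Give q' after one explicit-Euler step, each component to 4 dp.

Hamilton product q⊗(0,ω) = (0.2500000, -0.6156856, 0.9692391, -0.9792893)
q + ½dt·q⊗(0,ω), renormalized = (-0.7045, 0.4938, 0.5096, -0.0098)

q' = (-0.7045, 0.4938, 0.5096, -0.0098)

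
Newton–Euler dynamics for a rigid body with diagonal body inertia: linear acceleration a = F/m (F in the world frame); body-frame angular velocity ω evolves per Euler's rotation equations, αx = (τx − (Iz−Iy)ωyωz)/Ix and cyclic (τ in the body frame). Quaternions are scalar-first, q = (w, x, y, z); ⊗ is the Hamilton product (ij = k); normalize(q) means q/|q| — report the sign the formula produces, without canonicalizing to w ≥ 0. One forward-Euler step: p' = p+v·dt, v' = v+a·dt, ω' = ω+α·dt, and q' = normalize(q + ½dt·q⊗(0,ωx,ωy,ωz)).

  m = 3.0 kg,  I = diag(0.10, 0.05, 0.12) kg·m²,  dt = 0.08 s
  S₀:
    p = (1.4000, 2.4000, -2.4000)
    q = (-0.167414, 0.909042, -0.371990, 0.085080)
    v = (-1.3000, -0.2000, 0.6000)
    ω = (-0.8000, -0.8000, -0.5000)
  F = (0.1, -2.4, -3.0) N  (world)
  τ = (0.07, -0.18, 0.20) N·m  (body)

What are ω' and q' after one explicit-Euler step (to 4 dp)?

ω' = (-0.7664, -1.0752, -0.3453)
q' = (-0.1483, 0.9234, -0.3507, 0.0474)

precession coupling ω×(Iω) = (0.0280, -0.0080, -0.0320)
(τ − ω×Iω)/I = (0.4200, -3.4400, 1.9333)
new body rate ω' = (-0.7664, -1.0752, -0.3453)
2q̇ = q⊗(0,ω) = (0.4721816, 0.3879902, 0.5203882, -0.9411186)
q + ½dt·q⊗(0,ω), renormalized = (-0.1483, 0.9234, -0.3507, 0.0474)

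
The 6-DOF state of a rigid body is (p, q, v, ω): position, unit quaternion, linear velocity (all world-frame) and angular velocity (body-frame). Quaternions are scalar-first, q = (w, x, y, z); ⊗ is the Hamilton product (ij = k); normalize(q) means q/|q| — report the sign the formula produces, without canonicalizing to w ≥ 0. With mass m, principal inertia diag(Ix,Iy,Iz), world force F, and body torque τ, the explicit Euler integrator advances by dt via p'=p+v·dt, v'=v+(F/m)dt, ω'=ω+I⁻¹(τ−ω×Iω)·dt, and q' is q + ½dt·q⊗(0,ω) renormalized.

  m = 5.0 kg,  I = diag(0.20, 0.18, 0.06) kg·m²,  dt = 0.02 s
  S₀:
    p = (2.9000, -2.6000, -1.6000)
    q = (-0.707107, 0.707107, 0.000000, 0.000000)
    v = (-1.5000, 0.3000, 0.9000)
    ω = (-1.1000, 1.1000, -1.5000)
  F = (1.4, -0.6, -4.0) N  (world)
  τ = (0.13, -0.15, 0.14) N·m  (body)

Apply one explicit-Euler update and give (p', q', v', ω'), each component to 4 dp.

p' = (2.8700, -2.5940, -1.5820)
q' = (-0.6992, 0.7147, 0.0028, 0.0184)
v' = (-1.4944, 0.2976, 0.8840)
ω' = (-1.1068, 1.0577, -1.4614)

linear accel F/m = (0.2800, -0.1200, -0.8000)
p + v·dt = (2.8700, -2.5940, -1.5820)
new velocity v' = (-1.4944, 0.2976, 0.8840)
gyro term ω×Iω = (0.1980, 0.2310, 0.0242)
angular accel α = (-0.3400, -2.1167, 1.9300)
ω' = ω + α·dt = (-1.1068, 1.0577, -1.4614)
Hamilton product q⊗(0,ω) = (0.7778177, 0.7778177, 0.2828428, 1.8384782)
q + ½dt·q⊗(0,ω), renormalized = (-0.6992, 0.7147, 0.0028, 0.0184)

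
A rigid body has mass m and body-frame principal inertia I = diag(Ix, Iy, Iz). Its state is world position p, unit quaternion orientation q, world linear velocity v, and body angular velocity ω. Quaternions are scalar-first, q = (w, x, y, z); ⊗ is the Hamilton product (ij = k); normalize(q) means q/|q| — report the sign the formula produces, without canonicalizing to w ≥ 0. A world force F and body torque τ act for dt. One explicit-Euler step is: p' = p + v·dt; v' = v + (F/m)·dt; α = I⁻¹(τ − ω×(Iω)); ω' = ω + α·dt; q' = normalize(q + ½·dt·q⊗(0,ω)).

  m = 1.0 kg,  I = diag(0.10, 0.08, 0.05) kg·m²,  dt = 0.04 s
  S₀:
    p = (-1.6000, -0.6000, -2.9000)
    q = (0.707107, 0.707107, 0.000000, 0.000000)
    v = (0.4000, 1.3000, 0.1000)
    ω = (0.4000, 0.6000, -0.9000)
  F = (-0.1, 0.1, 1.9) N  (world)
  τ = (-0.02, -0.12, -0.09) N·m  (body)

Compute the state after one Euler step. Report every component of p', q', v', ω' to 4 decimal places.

p' = (-1.5840, -0.5480, -2.8960)
q' = (0.7013, 0.7126, 0.0212, -0.0042)
v' = (0.3960, 1.3040, 0.1760)
ω' = (0.3855, 0.5490, -0.9682)

precession coupling ω×(Iω) = (0.0162, -0.0180, -0.0048)
(τ − ω×Iω)/I = (-0.3620, -1.2750, -1.7040)
ω + α·dt = (0.3855, 0.5490, -0.9682)
2q̇ = q⊗(0,ω) = (-0.2828428, 0.2828428, 1.0606605, -0.2121321)
q' = normalize(q + ½dt·q⊗(0,ω)) = (0.7013, 0.7126, 0.0212, -0.0042)
new position p' = (-1.5840, -0.5480, -2.8960)
new velocity v' = (0.3960, 1.3040, 0.1760)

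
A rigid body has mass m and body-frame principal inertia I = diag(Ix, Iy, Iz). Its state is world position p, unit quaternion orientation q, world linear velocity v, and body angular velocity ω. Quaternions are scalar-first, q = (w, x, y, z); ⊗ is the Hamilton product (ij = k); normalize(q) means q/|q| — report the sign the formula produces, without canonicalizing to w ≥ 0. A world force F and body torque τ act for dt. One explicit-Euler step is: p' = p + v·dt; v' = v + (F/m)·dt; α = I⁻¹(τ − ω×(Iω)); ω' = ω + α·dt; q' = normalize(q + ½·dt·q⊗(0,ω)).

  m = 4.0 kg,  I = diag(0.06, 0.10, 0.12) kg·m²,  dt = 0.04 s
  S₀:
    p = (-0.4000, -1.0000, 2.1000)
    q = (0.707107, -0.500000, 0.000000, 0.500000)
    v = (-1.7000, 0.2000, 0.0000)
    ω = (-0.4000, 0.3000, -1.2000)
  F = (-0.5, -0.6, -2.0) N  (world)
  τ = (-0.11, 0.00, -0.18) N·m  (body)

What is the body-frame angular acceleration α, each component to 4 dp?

α = (-1.7133, 0.2880, -1.4600)

precession coupling ω×(Iω) = (-0.0072, -0.0288, -0.0048)
(τ − ω×Iω)/I = (-1.7133, 0.2880, -1.4600)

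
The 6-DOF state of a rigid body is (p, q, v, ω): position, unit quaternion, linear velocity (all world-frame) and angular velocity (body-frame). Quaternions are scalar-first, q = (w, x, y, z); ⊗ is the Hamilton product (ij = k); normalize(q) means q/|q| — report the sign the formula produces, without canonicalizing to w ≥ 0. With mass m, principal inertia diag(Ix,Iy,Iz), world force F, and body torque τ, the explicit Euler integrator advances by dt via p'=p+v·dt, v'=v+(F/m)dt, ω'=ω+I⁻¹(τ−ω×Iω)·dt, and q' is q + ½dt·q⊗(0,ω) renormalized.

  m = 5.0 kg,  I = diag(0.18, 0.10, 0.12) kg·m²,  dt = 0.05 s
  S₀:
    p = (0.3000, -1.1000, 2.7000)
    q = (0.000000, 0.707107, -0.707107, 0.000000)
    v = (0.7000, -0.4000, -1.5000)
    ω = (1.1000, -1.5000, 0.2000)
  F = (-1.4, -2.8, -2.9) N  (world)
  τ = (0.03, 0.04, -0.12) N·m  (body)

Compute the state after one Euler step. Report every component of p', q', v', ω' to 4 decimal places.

p + v·dt = (0.3350, -1.1200, 2.6250)
new velocity v' = (0.6860, -0.4280, -1.5290)
gyro term ω×Iω = (-0.0060, 0.0132, 0.1320)
α = I⁻¹(τ − ω×Iω) = (0.2000, 0.2680, -2.1000)
new body rate ω' = (1.1100, -1.4866, 0.0950)
2q̇ = q⊗(0,ω) = (-1.8384782, -0.1414214, -0.1414214, -0.2828428)
updated quaternion q' = (-0.0459, 0.7028, -0.7099, -0.0071)

p' = (0.3350, -1.1200, 2.6250)
q' = (-0.0459, 0.7028, -0.7099, -0.0071)
v' = (0.6860, -0.4280, -1.5290)
ω' = (1.1100, -1.4866, 0.0950)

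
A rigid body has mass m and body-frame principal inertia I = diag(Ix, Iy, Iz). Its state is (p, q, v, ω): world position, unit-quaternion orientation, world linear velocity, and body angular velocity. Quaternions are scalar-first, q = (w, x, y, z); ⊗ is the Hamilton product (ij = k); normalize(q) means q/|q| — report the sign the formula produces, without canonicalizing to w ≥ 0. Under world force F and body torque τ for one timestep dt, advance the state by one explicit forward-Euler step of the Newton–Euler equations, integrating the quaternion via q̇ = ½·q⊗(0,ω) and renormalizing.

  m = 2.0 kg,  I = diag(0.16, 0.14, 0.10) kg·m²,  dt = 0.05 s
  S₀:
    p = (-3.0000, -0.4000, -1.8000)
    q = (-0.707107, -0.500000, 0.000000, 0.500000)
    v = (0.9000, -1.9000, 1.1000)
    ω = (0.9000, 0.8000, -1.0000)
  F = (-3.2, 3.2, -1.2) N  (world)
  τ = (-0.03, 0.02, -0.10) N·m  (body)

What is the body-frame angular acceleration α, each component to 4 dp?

α = (-0.3875, 0.5286, -0.8560)

ω×(Iω) gyroscopic = (0.0320, -0.0540, -0.0144)
angular accel α = (-0.3875, 0.5286, -0.8560)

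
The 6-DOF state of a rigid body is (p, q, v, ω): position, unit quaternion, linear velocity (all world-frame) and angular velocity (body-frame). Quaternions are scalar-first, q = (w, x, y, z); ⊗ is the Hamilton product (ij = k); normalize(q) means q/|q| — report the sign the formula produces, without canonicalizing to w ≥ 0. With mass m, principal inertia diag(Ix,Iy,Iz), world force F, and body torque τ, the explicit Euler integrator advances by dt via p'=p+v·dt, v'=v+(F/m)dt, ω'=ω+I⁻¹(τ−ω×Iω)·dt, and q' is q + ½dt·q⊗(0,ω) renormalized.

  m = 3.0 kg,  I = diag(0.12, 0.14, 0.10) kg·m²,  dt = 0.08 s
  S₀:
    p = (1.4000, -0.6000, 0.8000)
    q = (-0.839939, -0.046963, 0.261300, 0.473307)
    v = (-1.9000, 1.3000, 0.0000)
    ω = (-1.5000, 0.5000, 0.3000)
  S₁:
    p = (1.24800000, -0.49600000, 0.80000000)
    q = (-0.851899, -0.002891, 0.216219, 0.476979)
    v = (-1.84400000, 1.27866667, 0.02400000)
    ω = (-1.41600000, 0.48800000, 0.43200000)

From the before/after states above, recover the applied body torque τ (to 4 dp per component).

τ = (0.1200, -0.0300, 0.1500)

Δω = ω₁−ω₀ = (0.08400000, -0.01200000, 0.13200000)
applied torque τ = (0.1200, -0.0300, 0.1500)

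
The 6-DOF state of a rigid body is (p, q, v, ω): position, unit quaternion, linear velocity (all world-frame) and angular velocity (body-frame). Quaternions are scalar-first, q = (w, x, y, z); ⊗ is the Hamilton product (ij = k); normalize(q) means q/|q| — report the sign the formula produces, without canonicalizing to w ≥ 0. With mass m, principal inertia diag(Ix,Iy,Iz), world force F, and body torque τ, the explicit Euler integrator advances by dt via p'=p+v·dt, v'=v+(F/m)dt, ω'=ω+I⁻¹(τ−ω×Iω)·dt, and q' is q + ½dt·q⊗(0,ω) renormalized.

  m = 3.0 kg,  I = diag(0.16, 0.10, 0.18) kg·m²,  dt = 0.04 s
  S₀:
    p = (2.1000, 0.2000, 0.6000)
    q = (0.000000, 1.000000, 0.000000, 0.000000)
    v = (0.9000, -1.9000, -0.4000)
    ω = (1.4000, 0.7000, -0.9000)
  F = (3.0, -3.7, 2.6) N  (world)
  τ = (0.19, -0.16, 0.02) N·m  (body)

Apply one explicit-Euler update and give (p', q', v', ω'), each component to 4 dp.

a = F/m = (1.0000, -1.2333, 0.8667)
new position p' = (2.1360, 0.1240, 0.5840)
v' = v + a·dt = (0.9400, -1.9493, -0.3653)
α = I⁻¹(τ − ω×Iω) = (1.5025, -1.8520, 0.4378)
ω' = ω + α·dt = (1.4601, 0.6259, -0.8825)
2q̇ = q⊗(0,ω) = (-1.4000000, 0.0000000, 0.9000000, 0.7000000)
updated quaternion q' = (-0.0280, 0.9993, 0.0180, 0.0140)

p' = (2.1360, 0.1240, 0.5840)
q' = (-0.0280, 0.9993, 0.0180, 0.0140)
v' = (0.9400, -1.9493, -0.3653)
ω' = (1.4601, 0.6259, -0.8825)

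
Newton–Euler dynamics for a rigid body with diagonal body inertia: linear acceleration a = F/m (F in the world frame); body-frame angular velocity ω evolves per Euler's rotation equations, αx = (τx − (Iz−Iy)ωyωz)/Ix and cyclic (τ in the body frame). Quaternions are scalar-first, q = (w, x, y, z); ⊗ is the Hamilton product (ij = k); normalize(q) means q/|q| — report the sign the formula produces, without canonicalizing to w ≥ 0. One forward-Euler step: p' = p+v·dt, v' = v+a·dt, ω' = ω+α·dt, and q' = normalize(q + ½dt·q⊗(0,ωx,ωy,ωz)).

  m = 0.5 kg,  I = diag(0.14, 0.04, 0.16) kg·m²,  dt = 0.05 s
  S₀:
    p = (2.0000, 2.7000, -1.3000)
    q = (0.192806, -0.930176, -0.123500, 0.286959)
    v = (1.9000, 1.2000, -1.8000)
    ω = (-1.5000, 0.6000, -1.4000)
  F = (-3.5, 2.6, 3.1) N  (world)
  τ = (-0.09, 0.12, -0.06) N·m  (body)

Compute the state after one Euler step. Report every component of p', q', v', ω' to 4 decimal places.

(τ − ω×Iω)/I = (0.0771, 4.0500, -0.9375)
new body rate ω' = (-1.4961, 0.8025, -1.4469)
Hamilton product q⊗(0,ω) = (-0.9194214, -0.2884844, -1.6170013, -1.0132840)
q + ½dt·q⊗(0,ω), renormalized = (0.1696, -0.9361, -0.1637, 0.2613)
a = (-7.0000, 5.2000, 6.2000)
new position p' = (2.0950, 2.7600, -1.3900)
new velocity v' = (1.5500, 1.4600, -1.4900)

p' = (2.0950, 2.7600, -1.3900)
q' = (0.1696, -0.9361, -0.1637, 0.2613)
v' = (1.5500, 1.4600, -1.4900)
ω' = (-1.4961, 0.8025, -1.4469)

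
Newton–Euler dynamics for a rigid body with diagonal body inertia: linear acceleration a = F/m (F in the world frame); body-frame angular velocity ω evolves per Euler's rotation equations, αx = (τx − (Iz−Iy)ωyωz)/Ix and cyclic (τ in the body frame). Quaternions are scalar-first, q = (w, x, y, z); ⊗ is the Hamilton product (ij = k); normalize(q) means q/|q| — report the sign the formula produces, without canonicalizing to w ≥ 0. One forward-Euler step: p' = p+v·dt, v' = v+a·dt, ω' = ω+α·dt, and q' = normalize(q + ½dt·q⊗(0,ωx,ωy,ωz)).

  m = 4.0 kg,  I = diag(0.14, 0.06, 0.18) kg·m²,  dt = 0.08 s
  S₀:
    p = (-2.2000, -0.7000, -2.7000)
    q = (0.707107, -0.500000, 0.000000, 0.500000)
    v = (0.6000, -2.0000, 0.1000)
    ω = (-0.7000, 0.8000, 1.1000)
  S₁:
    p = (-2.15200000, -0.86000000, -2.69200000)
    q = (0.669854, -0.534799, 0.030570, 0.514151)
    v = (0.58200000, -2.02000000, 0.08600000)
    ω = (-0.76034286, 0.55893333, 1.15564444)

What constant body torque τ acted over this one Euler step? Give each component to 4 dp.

ω₁ − ω₀ = (-0.06034286, -0.24106667, 0.05564444)
gyro term ω₀×Iω₀ = (0.1056, 0.0308, 0.0448)
I·α + gyro = (0.0000, -0.1500, 0.1700)

τ = (0.0000, -0.1500, 0.1700)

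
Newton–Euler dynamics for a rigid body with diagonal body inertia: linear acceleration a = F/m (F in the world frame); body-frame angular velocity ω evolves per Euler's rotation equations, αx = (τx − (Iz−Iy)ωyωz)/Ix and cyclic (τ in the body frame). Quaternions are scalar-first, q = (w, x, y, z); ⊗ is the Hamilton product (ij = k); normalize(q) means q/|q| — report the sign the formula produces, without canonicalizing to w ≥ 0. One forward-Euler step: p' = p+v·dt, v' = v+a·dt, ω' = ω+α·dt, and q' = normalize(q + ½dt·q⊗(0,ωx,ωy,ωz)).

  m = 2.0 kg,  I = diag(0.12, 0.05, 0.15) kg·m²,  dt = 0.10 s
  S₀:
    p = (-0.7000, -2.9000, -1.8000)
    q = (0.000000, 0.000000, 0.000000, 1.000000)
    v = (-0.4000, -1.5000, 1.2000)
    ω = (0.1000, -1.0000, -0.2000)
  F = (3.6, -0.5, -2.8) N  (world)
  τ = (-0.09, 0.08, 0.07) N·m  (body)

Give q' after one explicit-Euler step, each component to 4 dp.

q' = (0.0100, 0.0499, 0.0050, 0.9987)

Hamilton product q⊗(0,ω) = (0.2000000, 1.0000000, 0.1000000, 0.0000000)
q + ½dt·q⊗(0,ω), renormalized = (0.0100, 0.0499, 0.0050, 0.9987)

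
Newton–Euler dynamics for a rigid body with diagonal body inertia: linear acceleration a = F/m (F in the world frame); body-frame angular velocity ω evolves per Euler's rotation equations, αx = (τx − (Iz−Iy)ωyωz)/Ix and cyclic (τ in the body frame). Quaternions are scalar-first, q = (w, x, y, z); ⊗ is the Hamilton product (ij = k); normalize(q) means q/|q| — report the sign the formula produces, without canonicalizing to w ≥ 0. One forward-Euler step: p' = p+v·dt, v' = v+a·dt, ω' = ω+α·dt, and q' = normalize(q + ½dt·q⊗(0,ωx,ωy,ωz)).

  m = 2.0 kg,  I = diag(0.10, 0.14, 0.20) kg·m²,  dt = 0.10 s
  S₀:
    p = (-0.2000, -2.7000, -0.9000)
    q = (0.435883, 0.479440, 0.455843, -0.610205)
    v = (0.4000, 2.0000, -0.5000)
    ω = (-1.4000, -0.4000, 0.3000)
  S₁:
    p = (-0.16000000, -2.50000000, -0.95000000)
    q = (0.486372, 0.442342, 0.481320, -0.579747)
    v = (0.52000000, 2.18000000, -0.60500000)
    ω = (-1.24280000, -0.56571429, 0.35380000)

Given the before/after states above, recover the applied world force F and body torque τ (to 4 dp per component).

F = (2.4000, 3.6000, -2.1000)
τ = (0.1500, -0.1900, 0.1300)

rate change Δω = (0.15720000, -0.16571429, 0.05380000)
precession coupling = (-0.0072, 0.0420, 0.0224)
I·α + gyro = (0.1500, -0.1900, 0.1300)
v₁ − v₀ = (0.12000000, 0.18000000, -0.10500000)
applied force F = (2.4000, 3.6000, -2.1000)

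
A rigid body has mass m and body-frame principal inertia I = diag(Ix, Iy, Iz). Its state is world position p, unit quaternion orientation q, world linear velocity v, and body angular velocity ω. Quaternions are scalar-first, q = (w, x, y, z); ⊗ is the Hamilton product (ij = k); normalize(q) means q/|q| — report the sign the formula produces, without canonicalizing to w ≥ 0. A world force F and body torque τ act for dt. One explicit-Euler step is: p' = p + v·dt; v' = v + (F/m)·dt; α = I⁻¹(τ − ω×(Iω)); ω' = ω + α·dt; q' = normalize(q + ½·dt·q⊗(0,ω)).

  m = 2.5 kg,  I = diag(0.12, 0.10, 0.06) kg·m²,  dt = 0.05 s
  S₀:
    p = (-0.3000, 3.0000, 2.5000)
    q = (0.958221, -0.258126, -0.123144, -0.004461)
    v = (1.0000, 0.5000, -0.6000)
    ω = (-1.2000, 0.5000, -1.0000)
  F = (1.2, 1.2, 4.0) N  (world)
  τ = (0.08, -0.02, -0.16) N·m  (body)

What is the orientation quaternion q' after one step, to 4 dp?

q' = (0.9511, -0.2835, -0.1174, -0.0353)

q⊗(0,ω) = (-0.2526402, -1.0244907, 0.2263377, -1.2350568)
updated quaternion q' = (0.9511, -0.2835, -0.1174, -0.0353)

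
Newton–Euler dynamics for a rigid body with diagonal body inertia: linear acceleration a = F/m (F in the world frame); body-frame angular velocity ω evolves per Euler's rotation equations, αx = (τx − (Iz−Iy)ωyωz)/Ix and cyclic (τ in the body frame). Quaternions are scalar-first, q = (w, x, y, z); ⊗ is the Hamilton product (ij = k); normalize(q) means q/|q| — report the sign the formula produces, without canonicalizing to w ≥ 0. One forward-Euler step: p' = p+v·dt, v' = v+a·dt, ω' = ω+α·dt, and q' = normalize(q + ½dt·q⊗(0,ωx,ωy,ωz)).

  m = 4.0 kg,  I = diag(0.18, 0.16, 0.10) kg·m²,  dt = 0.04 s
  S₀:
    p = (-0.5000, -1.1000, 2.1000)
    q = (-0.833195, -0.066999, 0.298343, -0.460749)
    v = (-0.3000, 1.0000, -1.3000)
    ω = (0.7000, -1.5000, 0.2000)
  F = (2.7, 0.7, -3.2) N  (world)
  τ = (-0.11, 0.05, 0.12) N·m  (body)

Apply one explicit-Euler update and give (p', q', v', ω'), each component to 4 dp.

p' = (-0.5120, -1.0600, 2.0480)
q' = (-0.8210, -0.0912, 0.3170, -0.4660)
v' = (-0.2730, 1.0070, -1.3320)
ω' = (0.6716, -1.4903, 0.2396)

p' = p + v·dt = (-0.5120, -1.0600, 2.0480)
new velocity v' = (-0.2730, 1.0070, -1.3320)
α = I⁻¹(τ − ω×Iω) = (-0.7111, 0.2425, 0.9900)
new body rate ω' = (0.6716, -1.4903, 0.2396)
2q̇ = q⊗(0,ω) = (0.5865636, -1.2146914, 0.9406680, -0.2749806)
q + ½dt·q⊗(0,ω), renormalized = (-0.8210, -0.0912, 0.3170, -0.4660)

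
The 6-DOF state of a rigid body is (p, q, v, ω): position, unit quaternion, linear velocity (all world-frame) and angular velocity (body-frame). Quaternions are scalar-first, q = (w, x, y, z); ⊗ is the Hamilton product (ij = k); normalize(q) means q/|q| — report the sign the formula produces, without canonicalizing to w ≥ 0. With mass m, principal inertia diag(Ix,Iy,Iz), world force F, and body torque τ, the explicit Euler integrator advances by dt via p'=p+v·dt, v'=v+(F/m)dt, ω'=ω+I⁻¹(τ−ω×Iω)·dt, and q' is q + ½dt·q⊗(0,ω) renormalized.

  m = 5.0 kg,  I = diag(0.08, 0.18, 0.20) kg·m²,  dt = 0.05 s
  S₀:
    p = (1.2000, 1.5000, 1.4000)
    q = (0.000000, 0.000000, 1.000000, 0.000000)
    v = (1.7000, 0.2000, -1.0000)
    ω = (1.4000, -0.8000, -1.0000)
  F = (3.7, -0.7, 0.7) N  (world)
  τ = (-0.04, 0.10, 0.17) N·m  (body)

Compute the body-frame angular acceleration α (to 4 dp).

α = (-0.7000, -0.3778, 1.4100)

ω×(Iω) gyroscopic = (0.0160, 0.1680, -0.1120)
α = I⁻¹(τ − ω×Iω) = (-0.7000, -0.3778, 1.4100)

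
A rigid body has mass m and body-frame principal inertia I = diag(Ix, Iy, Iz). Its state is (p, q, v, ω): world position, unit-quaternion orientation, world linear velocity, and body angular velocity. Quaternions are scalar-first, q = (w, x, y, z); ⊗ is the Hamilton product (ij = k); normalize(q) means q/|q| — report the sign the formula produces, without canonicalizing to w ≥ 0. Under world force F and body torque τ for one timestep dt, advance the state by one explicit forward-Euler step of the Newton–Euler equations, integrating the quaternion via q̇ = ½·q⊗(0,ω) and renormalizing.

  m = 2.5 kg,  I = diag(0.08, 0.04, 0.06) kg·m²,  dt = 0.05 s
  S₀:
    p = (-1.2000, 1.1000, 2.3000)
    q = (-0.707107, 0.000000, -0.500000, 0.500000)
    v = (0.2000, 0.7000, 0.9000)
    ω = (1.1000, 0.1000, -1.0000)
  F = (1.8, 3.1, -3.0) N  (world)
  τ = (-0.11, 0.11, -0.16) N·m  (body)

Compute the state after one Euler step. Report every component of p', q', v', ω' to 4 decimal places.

precession coupling ω×(Iω) = (-0.0020, -0.0220, -0.0044)
(τ − ω×Iω)/I = (-1.3500, 3.3000, -2.5933)
new body rate ω' = (1.0325, 0.2650, -1.1297)
q⊗(0,ω) = (0.5500000, -0.3278177, 0.4792893, 1.2571070)
updated quaternion q' = (-0.6929, -0.0082, -0.4877, 0.5311)
linear accel F/m = (0.7200, 1.2400, -1.2000)
new position p' = (-1.1900, 1.1350, 2.3450)
new velocity v' = (0.2360, 0.7620, 0.8400)

p' = (-1.1900, 1.1350, 2.3450)
q' = (-0.6929, -0.0082, -0.4877, 0.5311)
v' = (0.2360, 0.7620, 0.8400)
ω' = (1.0325, 0.2650, -1.1297)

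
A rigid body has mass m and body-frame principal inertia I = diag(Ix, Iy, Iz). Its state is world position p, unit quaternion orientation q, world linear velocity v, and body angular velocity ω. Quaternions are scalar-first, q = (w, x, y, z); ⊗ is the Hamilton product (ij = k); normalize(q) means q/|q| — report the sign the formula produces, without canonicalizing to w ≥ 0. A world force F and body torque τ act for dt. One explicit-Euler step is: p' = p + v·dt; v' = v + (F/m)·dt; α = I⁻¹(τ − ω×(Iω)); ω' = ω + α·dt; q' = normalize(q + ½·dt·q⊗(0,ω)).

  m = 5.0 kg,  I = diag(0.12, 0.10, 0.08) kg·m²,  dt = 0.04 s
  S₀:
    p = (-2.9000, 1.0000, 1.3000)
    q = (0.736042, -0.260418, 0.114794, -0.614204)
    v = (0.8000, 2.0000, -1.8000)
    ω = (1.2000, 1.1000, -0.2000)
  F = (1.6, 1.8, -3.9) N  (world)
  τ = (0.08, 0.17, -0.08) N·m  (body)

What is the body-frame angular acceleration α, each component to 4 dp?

ω×(Iω) gyroscopic = (0.0044, -0.0096, -0.0264)
α = I⁻¹(τ − ω×Iω) = (0.6300, 1.7960, -0.6700)

α = (0.6300, 1.7960, -0.6700)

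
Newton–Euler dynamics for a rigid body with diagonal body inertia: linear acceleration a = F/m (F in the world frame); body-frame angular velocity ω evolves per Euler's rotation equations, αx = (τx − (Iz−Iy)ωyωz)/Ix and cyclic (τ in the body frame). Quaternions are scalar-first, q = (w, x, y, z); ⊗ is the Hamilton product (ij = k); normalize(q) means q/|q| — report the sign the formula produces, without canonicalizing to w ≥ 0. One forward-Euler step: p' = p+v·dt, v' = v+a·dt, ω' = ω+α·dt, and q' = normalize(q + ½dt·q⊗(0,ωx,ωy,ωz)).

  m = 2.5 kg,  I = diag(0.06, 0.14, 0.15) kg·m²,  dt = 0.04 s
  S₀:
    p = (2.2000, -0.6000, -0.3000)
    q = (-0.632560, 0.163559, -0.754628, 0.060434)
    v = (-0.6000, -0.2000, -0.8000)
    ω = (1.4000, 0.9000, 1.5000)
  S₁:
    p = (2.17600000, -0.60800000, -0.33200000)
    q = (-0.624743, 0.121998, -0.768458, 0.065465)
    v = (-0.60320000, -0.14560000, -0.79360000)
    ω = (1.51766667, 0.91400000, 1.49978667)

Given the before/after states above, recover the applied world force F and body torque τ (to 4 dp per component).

F = (-0.2000, 3.4000, 0.4000)
τ = (0.1900, -0.1400, 0.1000)

v₁ − v₀ = (-0.00320000, 0.05440000, 0.00640000)
applied force F = (-0.2000, 3.4000, 0.4000)
rate change Δω = (0.11766667, 0.01400000, -0.00021333)
applied torque τ = (0.1900, -0.1400, 0.1000)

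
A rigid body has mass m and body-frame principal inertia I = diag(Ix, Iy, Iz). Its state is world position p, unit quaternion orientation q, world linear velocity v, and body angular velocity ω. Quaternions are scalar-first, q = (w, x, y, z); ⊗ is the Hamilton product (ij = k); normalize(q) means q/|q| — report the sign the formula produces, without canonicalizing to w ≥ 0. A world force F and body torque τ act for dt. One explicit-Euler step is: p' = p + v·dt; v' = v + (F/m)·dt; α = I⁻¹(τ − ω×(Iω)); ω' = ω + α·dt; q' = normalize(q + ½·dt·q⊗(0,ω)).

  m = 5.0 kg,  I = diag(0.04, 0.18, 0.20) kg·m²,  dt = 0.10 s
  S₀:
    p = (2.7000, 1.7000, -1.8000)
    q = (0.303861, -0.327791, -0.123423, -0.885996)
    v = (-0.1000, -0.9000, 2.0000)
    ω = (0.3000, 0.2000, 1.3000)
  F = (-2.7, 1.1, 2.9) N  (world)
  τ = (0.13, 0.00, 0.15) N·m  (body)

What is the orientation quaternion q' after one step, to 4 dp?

q' = (0.3668, -0.3217, -0.1121, -0.8657)

Hamilton product q⊗(0,ω) = (1.2748167, 0.1079076, 0.2211017, 0.3664880)
updated quaternion q' = (0.3668, -0.3217, -0.1121, -0.8657)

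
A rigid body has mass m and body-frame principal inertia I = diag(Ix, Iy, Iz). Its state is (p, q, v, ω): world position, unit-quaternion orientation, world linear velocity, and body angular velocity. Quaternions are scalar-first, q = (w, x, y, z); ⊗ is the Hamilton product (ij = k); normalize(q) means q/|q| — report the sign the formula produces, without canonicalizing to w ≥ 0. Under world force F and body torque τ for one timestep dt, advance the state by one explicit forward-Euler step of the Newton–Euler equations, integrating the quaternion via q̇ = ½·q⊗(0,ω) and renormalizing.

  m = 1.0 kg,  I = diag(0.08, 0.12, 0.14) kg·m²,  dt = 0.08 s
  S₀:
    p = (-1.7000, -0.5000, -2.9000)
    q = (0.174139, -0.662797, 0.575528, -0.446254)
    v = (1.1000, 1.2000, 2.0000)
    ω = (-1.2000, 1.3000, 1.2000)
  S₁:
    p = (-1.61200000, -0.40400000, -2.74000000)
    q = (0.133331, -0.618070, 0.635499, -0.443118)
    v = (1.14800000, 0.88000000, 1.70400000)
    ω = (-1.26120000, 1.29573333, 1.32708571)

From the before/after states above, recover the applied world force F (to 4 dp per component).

F = (0.6000, -4.0000, -3.7000)

velocity change Δv = (0.04800000, -0.32000000, -0.29600000)
applied force F = (0.6000, -4.0000, -3.7000)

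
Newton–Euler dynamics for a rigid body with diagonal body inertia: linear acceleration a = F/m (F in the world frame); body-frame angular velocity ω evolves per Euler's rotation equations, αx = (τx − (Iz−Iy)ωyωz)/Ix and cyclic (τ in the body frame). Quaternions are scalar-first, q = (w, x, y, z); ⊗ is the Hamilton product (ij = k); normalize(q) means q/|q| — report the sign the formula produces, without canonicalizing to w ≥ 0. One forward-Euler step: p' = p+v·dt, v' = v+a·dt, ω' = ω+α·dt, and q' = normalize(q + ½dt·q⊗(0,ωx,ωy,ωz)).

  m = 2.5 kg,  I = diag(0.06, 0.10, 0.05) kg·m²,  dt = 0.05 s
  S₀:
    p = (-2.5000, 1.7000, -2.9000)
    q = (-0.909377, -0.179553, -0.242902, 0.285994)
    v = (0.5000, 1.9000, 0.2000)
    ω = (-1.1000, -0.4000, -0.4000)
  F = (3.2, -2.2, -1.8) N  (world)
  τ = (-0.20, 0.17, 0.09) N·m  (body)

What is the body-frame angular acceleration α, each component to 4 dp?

α = (-3.2000, 1.6560, 1.4480)

ω×(Iω) gyroscopic = (-0.0080, 0.0044, 0.0176)
α = I⁻¹(τ − ω×Iω) = (-3.2000, 1.6560, 1.4480)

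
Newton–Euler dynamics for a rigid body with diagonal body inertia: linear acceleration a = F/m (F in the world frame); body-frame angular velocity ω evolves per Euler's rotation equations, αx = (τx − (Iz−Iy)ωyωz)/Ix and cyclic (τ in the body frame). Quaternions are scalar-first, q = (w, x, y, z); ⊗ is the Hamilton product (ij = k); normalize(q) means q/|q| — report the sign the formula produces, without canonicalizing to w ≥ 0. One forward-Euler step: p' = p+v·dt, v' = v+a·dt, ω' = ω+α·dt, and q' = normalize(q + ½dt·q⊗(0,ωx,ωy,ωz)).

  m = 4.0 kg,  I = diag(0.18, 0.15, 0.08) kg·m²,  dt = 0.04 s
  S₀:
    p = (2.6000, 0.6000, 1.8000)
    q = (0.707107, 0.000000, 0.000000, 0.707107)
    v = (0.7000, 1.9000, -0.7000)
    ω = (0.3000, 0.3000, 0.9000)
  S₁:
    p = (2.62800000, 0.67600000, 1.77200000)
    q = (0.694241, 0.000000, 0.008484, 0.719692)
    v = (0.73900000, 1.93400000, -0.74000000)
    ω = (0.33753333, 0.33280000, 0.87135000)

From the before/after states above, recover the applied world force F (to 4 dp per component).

F = (3.9000, 3.4000, -4.0000)

Δv = v₁−v₀ = (0.03900000, 0.03400000, -0.04000000)
m·(v₁−v₀)/dt = (3.9000, 3.4000, -4.0000)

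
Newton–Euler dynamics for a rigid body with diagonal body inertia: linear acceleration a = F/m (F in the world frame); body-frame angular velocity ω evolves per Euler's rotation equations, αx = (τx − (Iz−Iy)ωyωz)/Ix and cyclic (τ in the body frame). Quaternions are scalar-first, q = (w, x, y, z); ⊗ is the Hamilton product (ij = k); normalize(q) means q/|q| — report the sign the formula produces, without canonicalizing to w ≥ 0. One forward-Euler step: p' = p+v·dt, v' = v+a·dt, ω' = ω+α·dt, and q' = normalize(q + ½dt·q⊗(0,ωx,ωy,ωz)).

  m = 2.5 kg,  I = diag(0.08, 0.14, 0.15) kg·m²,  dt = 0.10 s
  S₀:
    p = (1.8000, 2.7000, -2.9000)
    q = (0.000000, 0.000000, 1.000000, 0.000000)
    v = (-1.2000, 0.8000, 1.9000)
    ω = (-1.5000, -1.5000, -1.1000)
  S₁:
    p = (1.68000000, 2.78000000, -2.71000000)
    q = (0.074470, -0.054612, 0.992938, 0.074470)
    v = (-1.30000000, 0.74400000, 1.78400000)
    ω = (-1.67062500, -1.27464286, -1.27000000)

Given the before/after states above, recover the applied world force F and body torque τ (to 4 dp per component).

F = (-2.5000, -1.4000, -2.9000)
τ = (-0.1200, 0.2000, -0.1200)

rate change Δω = (-0.17062500, 0.22535714, -0.17000000)
I·α + gyro = (-0.1200, 0.2000, -0.1200)
velocity change Δv = (-0.10000000, -0.05600000, -0.11600000)
F = m·Δv/dt = (-2.5000, -1.4000, -2.9000)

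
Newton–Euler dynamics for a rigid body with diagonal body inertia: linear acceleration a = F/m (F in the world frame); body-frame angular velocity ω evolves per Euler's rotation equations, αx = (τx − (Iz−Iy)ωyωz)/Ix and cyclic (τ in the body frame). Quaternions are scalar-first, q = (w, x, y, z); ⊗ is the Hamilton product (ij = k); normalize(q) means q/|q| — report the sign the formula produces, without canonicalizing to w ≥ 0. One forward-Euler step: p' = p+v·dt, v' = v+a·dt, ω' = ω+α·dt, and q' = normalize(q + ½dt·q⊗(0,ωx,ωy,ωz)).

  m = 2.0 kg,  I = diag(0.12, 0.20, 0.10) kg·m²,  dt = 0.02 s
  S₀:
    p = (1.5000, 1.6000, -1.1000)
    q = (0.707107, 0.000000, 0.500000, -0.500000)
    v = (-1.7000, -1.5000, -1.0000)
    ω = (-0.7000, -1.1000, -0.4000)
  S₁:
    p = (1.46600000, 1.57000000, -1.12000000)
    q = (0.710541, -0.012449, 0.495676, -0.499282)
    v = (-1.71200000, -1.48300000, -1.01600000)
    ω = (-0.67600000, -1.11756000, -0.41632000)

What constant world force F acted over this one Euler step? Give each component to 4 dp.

Δv = v₁−v₀ = (-0.01200000, 0.01700000, -0.01600000)
F = m·Δv/dt = (-1.2000, 1.7000, -1.6000)

F = (-1.2000, 1.7000, -1.6000)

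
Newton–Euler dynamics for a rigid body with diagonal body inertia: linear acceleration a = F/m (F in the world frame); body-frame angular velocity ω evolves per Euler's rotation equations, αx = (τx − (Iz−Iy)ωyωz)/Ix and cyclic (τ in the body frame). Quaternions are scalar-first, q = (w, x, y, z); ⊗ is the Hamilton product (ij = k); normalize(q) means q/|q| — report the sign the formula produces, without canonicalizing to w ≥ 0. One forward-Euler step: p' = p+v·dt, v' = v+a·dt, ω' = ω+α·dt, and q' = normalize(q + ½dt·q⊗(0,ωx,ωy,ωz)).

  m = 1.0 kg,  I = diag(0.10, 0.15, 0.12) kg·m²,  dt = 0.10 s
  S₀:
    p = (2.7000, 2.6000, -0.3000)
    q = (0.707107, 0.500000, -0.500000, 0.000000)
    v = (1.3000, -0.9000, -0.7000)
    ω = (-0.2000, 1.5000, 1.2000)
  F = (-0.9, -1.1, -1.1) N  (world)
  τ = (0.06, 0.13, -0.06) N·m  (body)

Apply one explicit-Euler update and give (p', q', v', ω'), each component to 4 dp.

linear accel F/m = (-0.9000, -1.1000, -1.1000)
new position p' = (2.8300, 2.5100, -0.3700)
v' = v + a·dt = (1.2100, -1.0100, -0.8100)
ω×(Iω) gyroscopic = (-0.0540, 0.0048, -0.0150)
α = I⁻¹(τ − ω×Iω) = (1.1400, 0.8347, -0.3750)
ω + α·dt = (-0.0860, 1.5835, 1.1625)
2q̇ = q⊗(0,ω) = (0.8500000, -0.7414214, 0.4606605, 1.4985284)
q' = normalize(q + ½dt·q⊗(0,ω)) = (0.7461, 0.4608, -0.4748, 0.0746)

p' = (2.8300, 2.5100, -0.3700)
q' = (0.7461, 0.4608, -0.4748, 0.0746)
v' = (1.2100, -1.0100, -0.8100)
ω' = (-0.0860, 1.5835, 1.1625)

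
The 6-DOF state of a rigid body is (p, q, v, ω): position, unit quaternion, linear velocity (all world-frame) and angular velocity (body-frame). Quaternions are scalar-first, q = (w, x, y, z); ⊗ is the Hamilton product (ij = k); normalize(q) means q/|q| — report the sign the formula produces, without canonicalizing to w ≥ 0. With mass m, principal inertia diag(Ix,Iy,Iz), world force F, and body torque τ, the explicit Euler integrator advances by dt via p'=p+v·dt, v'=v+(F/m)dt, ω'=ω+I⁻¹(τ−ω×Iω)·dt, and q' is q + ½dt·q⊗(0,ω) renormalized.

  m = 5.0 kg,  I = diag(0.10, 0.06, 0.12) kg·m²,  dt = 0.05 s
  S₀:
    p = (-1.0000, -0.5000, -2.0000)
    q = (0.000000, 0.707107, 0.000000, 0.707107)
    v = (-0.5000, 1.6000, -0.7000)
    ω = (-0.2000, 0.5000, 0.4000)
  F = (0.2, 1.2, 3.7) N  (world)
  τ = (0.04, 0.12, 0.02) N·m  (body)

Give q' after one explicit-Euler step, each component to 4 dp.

Hamilton product q⊗(0,ω) = (-0.1414214, -0.3535535, -0.4242642, 0.3535535)
q + ½dt·q⊗(0,ω), renormalized = (-0.0035, 0.6982, -0.0106, 0.7158)

q' = (-0.0035, 0.6982, -0.0106, 0.7158)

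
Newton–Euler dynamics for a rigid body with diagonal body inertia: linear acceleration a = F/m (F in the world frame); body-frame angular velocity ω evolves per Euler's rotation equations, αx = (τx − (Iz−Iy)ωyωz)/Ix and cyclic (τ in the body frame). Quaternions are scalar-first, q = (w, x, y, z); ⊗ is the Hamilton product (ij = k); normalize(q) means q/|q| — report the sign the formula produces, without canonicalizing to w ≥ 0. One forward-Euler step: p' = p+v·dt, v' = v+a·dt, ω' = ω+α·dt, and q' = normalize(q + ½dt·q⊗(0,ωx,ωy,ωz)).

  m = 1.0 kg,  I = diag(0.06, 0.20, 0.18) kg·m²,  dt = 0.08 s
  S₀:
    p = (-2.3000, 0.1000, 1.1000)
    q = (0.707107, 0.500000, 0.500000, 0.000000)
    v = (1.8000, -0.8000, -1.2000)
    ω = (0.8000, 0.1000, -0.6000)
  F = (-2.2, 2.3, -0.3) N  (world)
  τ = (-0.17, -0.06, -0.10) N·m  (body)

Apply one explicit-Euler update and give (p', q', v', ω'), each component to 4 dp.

p' = (-2.1560, 0.0360, 1.0040)
q' = (0.6886, 0.5102, 0.5144, -0.0309)
v' = (1.6240, -0.6160, -1.2240)
ω' = (0.5717, 0.0530, -0.6494)

angular accel α = (-2.8533, -0.5880, -0.6178)
new body rate ω' = (0.5717, 0.0530, -0.6494)
q⊗(0,ω) = (-0.4500000, 0.2656856, 0.3707107, -0.7742642)
q + ½dt·q⊗(0,ω), renormalized = (0.6886, 0.5102, 0.5144, -0.0309)
new position p' = (-2.1560, 0.0360, 1.0040)
v' = v + a·dt = (1.6240, -0.6160, -1.2240)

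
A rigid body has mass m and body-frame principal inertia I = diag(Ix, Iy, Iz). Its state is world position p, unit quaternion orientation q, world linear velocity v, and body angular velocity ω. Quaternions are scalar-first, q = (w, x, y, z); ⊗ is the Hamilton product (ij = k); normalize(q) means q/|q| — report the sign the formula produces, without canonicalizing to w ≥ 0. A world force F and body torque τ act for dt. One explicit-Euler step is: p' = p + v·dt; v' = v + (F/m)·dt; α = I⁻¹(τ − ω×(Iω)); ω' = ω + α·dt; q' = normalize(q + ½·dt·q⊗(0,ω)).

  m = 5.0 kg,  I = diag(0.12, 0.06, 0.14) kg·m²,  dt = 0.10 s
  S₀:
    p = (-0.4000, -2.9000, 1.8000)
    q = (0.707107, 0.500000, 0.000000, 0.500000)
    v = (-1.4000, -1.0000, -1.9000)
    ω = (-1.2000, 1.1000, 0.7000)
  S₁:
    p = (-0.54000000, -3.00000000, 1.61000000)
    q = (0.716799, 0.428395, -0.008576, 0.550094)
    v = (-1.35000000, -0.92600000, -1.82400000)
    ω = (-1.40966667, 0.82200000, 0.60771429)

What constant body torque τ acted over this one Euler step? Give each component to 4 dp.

τ = (-0.1900, -0.1500, -0.0500)

rate change Δω = (-0.20966667, -0.27800000, -0.09228571)
applied torque τ = (-0.1900, -0.1500, -0.0500)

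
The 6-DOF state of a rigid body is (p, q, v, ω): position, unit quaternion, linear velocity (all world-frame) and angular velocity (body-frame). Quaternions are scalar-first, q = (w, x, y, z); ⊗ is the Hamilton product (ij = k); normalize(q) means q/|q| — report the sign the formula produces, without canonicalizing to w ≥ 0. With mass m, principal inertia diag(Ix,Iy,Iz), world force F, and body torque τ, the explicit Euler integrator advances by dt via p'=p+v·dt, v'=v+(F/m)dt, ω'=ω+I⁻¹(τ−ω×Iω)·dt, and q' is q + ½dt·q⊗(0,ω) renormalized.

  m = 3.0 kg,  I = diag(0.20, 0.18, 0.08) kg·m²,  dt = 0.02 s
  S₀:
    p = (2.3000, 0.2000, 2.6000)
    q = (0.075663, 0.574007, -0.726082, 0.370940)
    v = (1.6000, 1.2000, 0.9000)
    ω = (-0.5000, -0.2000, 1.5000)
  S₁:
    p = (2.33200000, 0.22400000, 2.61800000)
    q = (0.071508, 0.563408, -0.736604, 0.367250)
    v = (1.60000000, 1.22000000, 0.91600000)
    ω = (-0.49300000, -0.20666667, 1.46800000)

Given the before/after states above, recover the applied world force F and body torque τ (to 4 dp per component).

v₁ − v₀ = (0.00000000, 0.02000000, 0.01600000)
F = m·Δv/dt = (0.0000, 3.0000, 2.4000)
ω₁ − ω₀ = (0.00700000, -0.00666667, -0.03200000)
gyro term ω₀×Iω₀ = (0.0300, -0.0900, -0.0020)
applied torque τ = (0.1000, -0.1500, -0.1300)

F = (0.0000, 3.0000, 2.4000)
τ = (0.1000, -0.1500, -0.1300)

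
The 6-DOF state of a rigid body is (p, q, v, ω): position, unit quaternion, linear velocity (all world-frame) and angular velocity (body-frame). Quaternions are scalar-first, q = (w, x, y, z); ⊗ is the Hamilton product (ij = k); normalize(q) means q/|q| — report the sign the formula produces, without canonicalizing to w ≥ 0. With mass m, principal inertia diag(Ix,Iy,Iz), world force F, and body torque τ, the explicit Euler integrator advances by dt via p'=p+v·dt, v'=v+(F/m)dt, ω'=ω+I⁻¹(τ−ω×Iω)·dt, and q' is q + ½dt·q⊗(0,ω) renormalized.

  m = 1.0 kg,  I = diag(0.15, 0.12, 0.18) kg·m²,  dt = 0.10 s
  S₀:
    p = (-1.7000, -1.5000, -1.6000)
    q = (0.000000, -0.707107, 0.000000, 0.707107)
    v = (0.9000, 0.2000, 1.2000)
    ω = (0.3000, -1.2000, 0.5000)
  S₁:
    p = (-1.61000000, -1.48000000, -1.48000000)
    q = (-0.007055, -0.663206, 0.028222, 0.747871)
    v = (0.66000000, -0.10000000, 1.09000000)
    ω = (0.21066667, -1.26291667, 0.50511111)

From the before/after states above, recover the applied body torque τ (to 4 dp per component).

τ = (-0.1700, -0.0800, 0.0200)

Δω = ω₁−ω₀ = (-0.08933333, -0.06291667, 0.00511111)
ω₀×(Iω₀) = (-0.0360, -0.0045, 0.0108)
I·α + gyro = (-0.1700, -0.0800, 0.0200)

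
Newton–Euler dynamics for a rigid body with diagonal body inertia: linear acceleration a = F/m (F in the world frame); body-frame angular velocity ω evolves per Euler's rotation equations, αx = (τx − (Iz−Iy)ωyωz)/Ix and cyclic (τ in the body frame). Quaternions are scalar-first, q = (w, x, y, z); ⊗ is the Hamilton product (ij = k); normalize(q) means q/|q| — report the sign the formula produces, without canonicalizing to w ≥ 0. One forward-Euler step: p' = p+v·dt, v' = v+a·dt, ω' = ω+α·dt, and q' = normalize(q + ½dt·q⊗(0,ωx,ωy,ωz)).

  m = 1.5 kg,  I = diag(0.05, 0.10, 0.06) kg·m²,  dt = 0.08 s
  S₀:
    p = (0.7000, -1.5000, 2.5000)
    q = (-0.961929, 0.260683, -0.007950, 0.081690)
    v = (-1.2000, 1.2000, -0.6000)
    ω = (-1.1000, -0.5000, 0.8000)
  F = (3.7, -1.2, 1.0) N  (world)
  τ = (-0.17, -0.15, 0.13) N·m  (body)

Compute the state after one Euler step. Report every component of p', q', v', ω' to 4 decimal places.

a = F/m = (2.4667, -0.8000, 0.6667)
new position p' = (0.6040, -1.4040, 2.4520)
v' = v + a·dt = (-1.0027, 1.1360, -0.5467)
ω×(Iω) gyroscopic = (0.0160, 0.0088, 0.0275)
angular accel α = (-3.7200, -1.5880, 1.7083)
ω + α·dt = (-1.3976, -0.6270, 0.9367)
Hamilton product q⊗(0,ω) = (0.2174243, 1.0926069, 0.1825591, -0.9086297)
q' = normalize(q + ½dt·q⊗(0,ω)) = (-0.9516, 0.3039, -0.0006, 0.0453)

p' = (0.6040, -1.4040, 2.4520)
q' = (-0.9516, 0.3039, -0.0006, 0.0453)
v' = (-1.0027, 1.1360, -0.5467)
ω' = (-1.3976, -0.6270, 0.9367)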